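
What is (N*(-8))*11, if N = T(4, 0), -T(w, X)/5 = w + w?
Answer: 3520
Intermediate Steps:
T(w, X) = -10*w (T(w, X) = -5*(w + w) = -10*w)
N = -40 (N = -10*4 = -40)
(N*(-8))*11 = -40*(-8)*11 = 320*11 = 3520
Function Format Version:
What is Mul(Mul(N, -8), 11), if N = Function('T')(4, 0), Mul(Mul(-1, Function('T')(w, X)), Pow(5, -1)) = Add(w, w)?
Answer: 3520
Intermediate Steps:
Function('T')(w, X) = Mul(-10, w) (Function('T')(w, X) = Mul(-5, Add(w, w)) = Mul(-5, Mul(2, w)) = Mul(-10, w))
N = -40 (N = Mul(-10, 4) = -40)
Mul(Mul(N, -8), 11) = Mul(Mul(-40, -8), 11) = Mul(320, 11) = 3520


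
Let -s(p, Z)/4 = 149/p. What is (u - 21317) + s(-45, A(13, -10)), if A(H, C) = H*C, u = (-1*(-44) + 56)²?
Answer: -508669/45 ≈ -11304.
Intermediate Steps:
u = 10000 (u = (44 + 56)² = 100² = 10000)
A(H, C) = C*H
s(p, Z) = -596/p
(u - 21317) + s(-45, A(13, -10)) = (10000 - 21317) - 596/(-45) = -11317 - 596*(-1/45) = -11317 + 596/45 = -508669/45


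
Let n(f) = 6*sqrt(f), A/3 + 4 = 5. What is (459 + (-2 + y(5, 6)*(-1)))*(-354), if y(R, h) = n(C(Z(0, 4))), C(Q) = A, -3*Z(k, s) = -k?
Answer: -161778 + 2124*sqrt(3) ≈ -1.5810e+5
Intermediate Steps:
A = 3 (A = -12 + 3*5 = -12 + 15 = 3)
Z(k, s) = k/3 (Z(k, s) = -(-1)*k/3 = k/3)
C(Q) = 3
y(R, h) = 6*sqrt(3)
(459 + (-2 + y(5, 6)*(-1)))*(-354) = (459 + (-2 + (6*sqrt(3))*(-1)))*(-354) = (459 + (-2 - 6*sqrt(3)))*(-354) = (457 - 6*sqrt(3))*(-354) = -161778 + 2124*sqrt(3)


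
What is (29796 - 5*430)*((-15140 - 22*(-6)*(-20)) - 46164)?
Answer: -1767795824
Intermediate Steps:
(29796 - 5*430)*((-15140 - 22*(-6)*(-20)) - 46164) = (29796 - 2150)*((-15140 + 132*(-20)) - 46164) = 27646*((-15140 - 2640) - 46164) = 27646*(-17780 - 46164) = 27646*(-63944) = -1767795824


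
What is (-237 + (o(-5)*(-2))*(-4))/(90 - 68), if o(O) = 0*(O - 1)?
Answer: -237/22 ≈ -10.773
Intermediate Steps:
o(O) = 0 (o(O) = 0*(-1 + O) = 0)
(-237 + (o(-5)*(-2))*(-4))/(90 - 68) = (-237 + (0*(-2))*(-4))/(90 - 68) = (-237 + 0*(-4))/22 = (-237 + 0)*(1/22) = -237*1/22 = -237/22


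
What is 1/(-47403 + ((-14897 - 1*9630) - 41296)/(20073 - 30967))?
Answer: -10894/516342459 ≈ -2.1098e-5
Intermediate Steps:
1/(-47403 + ((-14897 - 1*9630) - 41296)/(20073 - 30967)) = 1/(-47403 + ((-14897 - 9630) - 41296)/(-10894)) = 1/(-47403 + (-24527 - 41296)*(-1/10894)) = 1/(-47403 - 65823*(-1/10894)) = 1/(-47403 + 65823/10894) = 1/(-516342459/10894) = -10894/516342459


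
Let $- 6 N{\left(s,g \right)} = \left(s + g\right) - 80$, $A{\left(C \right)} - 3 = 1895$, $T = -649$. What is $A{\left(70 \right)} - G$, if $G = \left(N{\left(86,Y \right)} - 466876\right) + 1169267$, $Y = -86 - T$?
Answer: $- \frac{4202389}{6} \approx -7.004 \cdot 10^{5}$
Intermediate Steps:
$A{\left(C \right)} = 1898$ ($A{\left(C \right)} = 3 + 1895 = 1898$)
$Y = 563$ ($Y = -86 - -649 = -86 + 649 = 563$)
$N{\left(s,g \right)} = \frac{40}{3} - \frac{g}{6} - \frac{s}{6}$ ($N{\left(s,g \right)} = - \frac{\left(s + g\right) - 80}{6} = - \frac{\left(g + s\right) - 80}{6} = - \frac{-80 + g + s}{6} = \frac{40}{3} - \frac{g}{6} - \frac{s}{6}$)
$G = \frac{4213777}{6}$ ($G = \left(\left(\frac{40}{3} - \frac{563}{6} - \frac{43}{3}\right) - 466876\right) + 1169267 = \left(- \frac{569}{6} - 466876\right) + 1169267 = - \frac{2801825}{6} + 1169267 = \frac{4213777}{6} \approx 7.023 \cdot 10^{5}$)
$A{\left(70 \right)} - G = 1898 - \frac{4213777}{6} = - \frac{4202389}{6}$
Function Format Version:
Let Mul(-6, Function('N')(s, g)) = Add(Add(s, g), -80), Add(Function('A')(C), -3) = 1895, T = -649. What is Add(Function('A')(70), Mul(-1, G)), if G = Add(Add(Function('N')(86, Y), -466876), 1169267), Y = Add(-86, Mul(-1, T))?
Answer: Rational(-4202389, 6) ≈ -7.0040e+5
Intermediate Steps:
Function('A')(C) = 1898 (Function('A')(C) = Add(3, 1895) = 1898)
Y = 563 (Y = Add(-86, Mul(-1, -649)) = Add(-86, 649) = 563)
Function('N')(s, g) = Add(Rational(40, 3), Mul(Rational(-1, 6), g), Mul(Rational(-1, 6), s)) (Function('N')(s, g) = Mul(Rational(-1, 6), Add(Add(s, g), -80)) = Mul(Rational(-1, 6), Add(Add(g, s), -80)) = Mul(Rational(-1, 6), Add(-80, g, s)) = Add(Rational(40, 3), Mul(Rational(-1, 6), g), Mul(Rational(-1, 6), s)))
G = Rational(4213777, 6) (G = Add(Add(Add(Rational(40, 3), Mul(Rational(-1, 6), 563), Mul(Rational(-1, 6), 86)), -466876), 1169267) = Add(Add(Add(Rational(40, 3), Rational(-563, 6), Rational(-43, 3)), -466876), 1169267) = Add(Add(Rational(-569, 6), -466876), 1169267) = Add(Rational(-2801825, 6), 1169267) = Rational(4213777, 6) ≈ 7.0230e+5)
Add(Function('A')(70), Mul(-1, G)) = Add(1898, Mul(-1, Rational(4213777, 6))) = Add(1898, Rational(-4213777, 6)) = Rational(-4202389, 6)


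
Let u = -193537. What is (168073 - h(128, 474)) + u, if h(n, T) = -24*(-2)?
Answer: -25512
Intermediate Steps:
h(n, T) = 48
(168073 - h(128, 474)) + u = (168073 - 1*48) - 193537 = (168073 - 48) - 193537 = 168025 - 193537 = -25512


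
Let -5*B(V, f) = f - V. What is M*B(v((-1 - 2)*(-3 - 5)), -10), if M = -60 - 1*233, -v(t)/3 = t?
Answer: 18166/5 ≈ 3633.2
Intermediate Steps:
v(t) = -3*t
M = -293 (M = -60 - 233 = -293)
B(V, f) = -f/5 + V/5 (B(V, f) = -(f - V)/5 = -f/5 + V/5)
M*B(v((-1 - 2)*(-3 - 5)), -10) = -293*(-1/5*(-10) + (-3*(-1 - 2)*(-3 - 5))/5) = -293*(2 + (-(-9)*(-8))/5) = -293*(2 + (-3*24)/5) = -293*(2 + (1/5)*(-72)) = -293*(2 - 72/5) = -293*(-62/5) = 18166/5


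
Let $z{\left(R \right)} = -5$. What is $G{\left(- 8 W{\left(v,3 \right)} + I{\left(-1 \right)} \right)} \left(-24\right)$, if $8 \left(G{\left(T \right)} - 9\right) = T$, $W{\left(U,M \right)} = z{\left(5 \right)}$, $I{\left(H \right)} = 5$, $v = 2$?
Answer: $-351$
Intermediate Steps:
$W{\left(U,M \right)} = -5$
$G{\left(T \right)} = 9 + \frac{T}{8}$
$G{\left(- 8 W{\left(v,3 \right)} + I{\left(-1 \right)} \right)} \left(-24\right) = \left(9 + \frac{\left(-8\right) \left(-5\right) + 5}{8}\right) \left(-24\right) = \left(9 + \frac{40 + 5}{8}\right) \left(-24\right) = \left(9 + \frac{1}{8} \cdot 45\right) \left(-24\right) = \left(9 + \frac{45}{8}\right) \left(-24\right) = \frac{117}{8} \left(-24\right) = -351$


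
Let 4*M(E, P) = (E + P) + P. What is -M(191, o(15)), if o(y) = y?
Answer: -221/4 ≈ -55.250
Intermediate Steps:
M(E, P) = P/2 + E/4 (M(E, P) = ((E + P) + P)/4 = (E + 2*P)/4 = P/2 + E/4)
-M(191, o(15)) = -((½)*15 + (¼)*191) = -(15/2 + 191/4) = -1*221/4 = -221/4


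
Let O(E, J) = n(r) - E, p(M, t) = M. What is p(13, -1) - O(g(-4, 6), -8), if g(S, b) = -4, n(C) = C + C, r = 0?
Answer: 9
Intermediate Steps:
n(C) = 2*C
O(E, J) = -E (O(E, J) = 2*0 - E = 0 - E = -E)
p(13, -1) - O(g(-4, 6), -8) = 13 - (-1)*(-4) = 13 - 1*4 = 13 - 4 = 9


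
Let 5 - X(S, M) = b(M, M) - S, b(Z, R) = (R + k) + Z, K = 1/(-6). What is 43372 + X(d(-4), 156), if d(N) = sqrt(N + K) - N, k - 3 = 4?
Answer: 43062 + 5*I*sqrt(6)/6 ≈ 43062.0 + 2.0412*I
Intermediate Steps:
k = 7 (k = 3 + 4 = 7)
K = -1/6 ≈ -0.16667
d(N) = sqrt(-1/6 + N) - N (d(N) = sqrt(N - 1/6) - N = sqrt(-1/6 + N) - N)
b(Z, R) = 7 + R + Z (b(Z, R) = (R + 7) + Z = (7 + R) + Z = 7 + R + Z)
X(S, M) = -2 + S - 2*M (X(S, M) = 5 - ((7 + M + M) - S) = 5 - ((7 + 2*M) - S) = 5 - (7 - S + 2*M) = 5 + (-7 + S - 2*M) = -2 + S - 2*M)
43372 + X(d(-4), 156) = 43372 + (-2 + (-1*(-4) + sqrt(-6 + 36*(-4))/6) - 2*156) = 43372 + (-2 + (4 + sqrt(-6 - 144)/6) - 312) = 43372 + (-2 + (4 + sqrt(-150)/6) - 312) = 43372 + (-2 + (4 + (5*I*sqrt(6))/6) - 312) = 43372 + (-2 + (4 + 5*I*sqrt(6)/6) - 312) = 43372 + (-310 + 5*I*sqrt(6)/6) = 43062 + 5*I*sqrt(6)/6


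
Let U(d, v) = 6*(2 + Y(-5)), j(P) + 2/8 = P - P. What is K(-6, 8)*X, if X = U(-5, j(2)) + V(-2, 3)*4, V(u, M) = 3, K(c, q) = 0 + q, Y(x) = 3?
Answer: 336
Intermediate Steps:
K(c, q) = q
j(P) = -¼ (j(P) = -¼ + (P - P) = -¼ + 0 = -¼)
U(d, v) = 30 (U(d, v) = 6*(2 + 3) = 6*5 = 30)
X = 42 (X = 30 + 3*4 = 30 + 12 = 42)
K(-6, 8)*X = 8*42 = 336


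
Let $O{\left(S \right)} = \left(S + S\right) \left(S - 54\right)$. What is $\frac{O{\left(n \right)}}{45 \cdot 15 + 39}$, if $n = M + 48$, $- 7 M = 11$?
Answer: $- \frac{17225}{17493} \approx -0.98468$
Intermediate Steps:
$M = - \frac{11}{7}$ ($M = \left(- \frac{1}{7}\right) 11 = - \frac{11}{7} \approx -1.5714$)
$n = \frac{325}{7}$ ($n = - \frac{11}{7} + 48 = \frac{325}{7} \approx 46.429$)
$O{\left(S \right)} = 2 S \left(-54 + S\right)$
$\frac{O{\left(n \right)}}{45 \cdot 15 + 39} = \frac{2 \cdot \frac{325}{7} \left(-54 + \frac{325}{7}\right)}{45 \cdot 15 + 39} = \frac{2 \cdot \frac{325}{7} \left(- \frac{53}{7}\right)}{675 + 39} = - \frac{34450}{49 \cdot 714} = \left(- \frac{34450}{49}\right) \frac{1}{714} = - \frac{17225}{17493}$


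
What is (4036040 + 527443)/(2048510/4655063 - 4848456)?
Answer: -21243300864429/22569866084218 ≈ -0.94122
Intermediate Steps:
(4036040 + 527443)/(2048510/4655063 - 4848456) = 4563483/(2048510*(1/4655063) - 4848456) = 4563483/(2048510/4655063 - 4848456) = 4563483/(-22569866084218/4655063) = 4563483*(-4655063/22569866084218) = -21243300864429/22569866084218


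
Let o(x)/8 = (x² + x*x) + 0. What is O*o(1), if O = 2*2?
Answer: 64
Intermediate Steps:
O = 4
o(x) = 16*x² (o(x) = 8*((x² + x*x) + 0) = 8*((x² + x²) + 0) = 8*(2*x² + 0) = 8*(2*x²) = 16*x²)
O*o(1) = 4*(16*1²) = 4*(16*1) = 4*16 = 64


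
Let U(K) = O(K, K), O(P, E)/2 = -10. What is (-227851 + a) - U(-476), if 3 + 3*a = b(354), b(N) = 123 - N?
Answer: -227909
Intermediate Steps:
O(P, E) = -20 (O(P, E) = 2*(-10) = -20)
U(K) = -20
a = -78 (a = -1 + (123 - 1*354)/3 = -1 + (123 - 354)/3 = -1 + (⅓)*(-231) = -1 - 77 = -78)
(-227851 + a) - U(-476) = (-227851 - 78) - 1*(-20) = -227929 + 20 = -227909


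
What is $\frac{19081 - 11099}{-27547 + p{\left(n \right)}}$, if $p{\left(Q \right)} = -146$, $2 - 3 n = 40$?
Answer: $- \frac{7982}{27693} \approx -0.28823$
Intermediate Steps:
$n = - \frac{38}{3}$ ($n = \frac{2}{3} - \frac{40}{3} = - \frac{38}{3} \approx -12.667$)
$\frac{19081 - 11099}{-27547 + p{\left(n \right)}} = \frac{19081 - 11099}{-27547 - 146} = \frac{7982}{-27693} = 7982 \left(- \frac{1}{27693}\right) = - \frac{7982}{27693}$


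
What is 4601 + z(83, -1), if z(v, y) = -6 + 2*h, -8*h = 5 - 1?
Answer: 4594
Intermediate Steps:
h = -½ (h = -(5 - 1)/8 = -⅛*4 = -½ ≈ -0.50000)
z(v, y) = -7 (z(v, y) = -6 + 2*(-½) = -6 - 1 = -7)
4601 + z(83, -1) = 4601 - 7 = 4594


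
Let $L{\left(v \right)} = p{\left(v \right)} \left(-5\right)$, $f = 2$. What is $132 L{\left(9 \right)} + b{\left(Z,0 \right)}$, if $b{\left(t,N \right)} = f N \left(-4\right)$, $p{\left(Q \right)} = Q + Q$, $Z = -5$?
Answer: $-11880$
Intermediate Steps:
$p{\left(Q \right)} = 2 Q$
$b{\left(t,N \right)} = - 8 N$ ($b{\left(t,N \right)} = 2 N \left(-4\right) = - 8 N$)
$L{\left(v \right)} = - 10 v$ ($L{\left(v \right)} = 2 v \left(-5\right) = - 10 v$)
$132 L{\left(9 \right)} + b{\left(Z,0 \right)} = 132 \left(\left(-10\right) 9\right) - 0 = 132 \left(-90\right) + 0 = -11880 + 0 = -11880$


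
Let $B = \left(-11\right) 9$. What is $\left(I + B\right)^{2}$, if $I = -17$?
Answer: $13456$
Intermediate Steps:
$B = -99$
$\left(I + B\right)^{2} = \left(-17 - 99\right)^{2} = \left(-116\right)^{2} = 13456$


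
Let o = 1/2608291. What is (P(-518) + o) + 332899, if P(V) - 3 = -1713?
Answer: 863837288000/2608291 ≈ 3.3119e+5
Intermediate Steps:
o = 1/2608291 ≈ 3.8339e-7
P(V) = -1710 (P(V) = 3 - 1713 = -1710)
(P(-518) + o) + 332899 = (-1710 + 1/2608291) + 332899 = -4460177609/2608291 + 332899 = 863837288000/2608291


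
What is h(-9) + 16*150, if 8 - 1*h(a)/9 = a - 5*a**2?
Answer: 6198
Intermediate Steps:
h(a) = 72 - 9*a + 45*a**2 (h(a) = 72 - 9*(a - 5*a**2) = 72 + (-9*a + 45*a**2) = 72 - 9*a + 45*a**2)
h(-9) + 16*150 = (72 - 9*(-9) + 45*(-9)**2) + 16*150 = (72 + 81 + 45*81) + 2400 = (72 + 81 + 3645) + 2400 = 3798 + 2400 = 6198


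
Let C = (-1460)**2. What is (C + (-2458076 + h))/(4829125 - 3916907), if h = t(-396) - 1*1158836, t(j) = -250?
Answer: -742781/456109 ≈ -1.6285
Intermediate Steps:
C = 2131600
h = -1159086 (h = -250 - 1*1158836 = -250 - 1158836 = -1159086)
(C + (-2458076 + h))/(4829125 - 3916907) = (2131600 + (-2458076 - 1159086))/(4829125 - 3916907) = (2131600 - 3617162)/912218 = -1485562*1/912218 = -742781/456109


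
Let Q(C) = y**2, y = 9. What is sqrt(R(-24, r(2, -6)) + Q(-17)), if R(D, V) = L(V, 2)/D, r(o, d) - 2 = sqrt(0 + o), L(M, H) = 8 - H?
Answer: sqrt(323)/2 ≈ 8.9861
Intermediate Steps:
Q(C) = 81 (Q(C) = 9**2 = 81)
r(o, d) = 2 + sqrt(o) (r(o, d) = 2 + sqrt(0 + o) = 2 + sqrt(o))
R(D, V) = 6/D (R(D, V) = (8 - 1*2)/D = (8 - 2)/D = 6/D)
sqrt(R(-24, r(2, -6)) + Q(-17)) = sqrt(6/(-24) + 81) = sqrt(6*(-1/24) + 81) = sqrt(-1/4 + 81) = sqrt(323/4) = sqrt(323)/2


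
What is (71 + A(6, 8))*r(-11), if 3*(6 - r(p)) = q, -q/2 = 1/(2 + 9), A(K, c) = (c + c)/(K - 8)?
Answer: 4200/11 ≈ 381.82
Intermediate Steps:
A(K, c) = 2*c/(-8 + K) (A(K, c) = (2*c)/(-8 + K) = 2*c/(-8 + K))
q = -2/11 (q = -2/(2 + 9) = -2/11 ≈ -0.18182)
r(p) = 200/33 (r(p) = 6 - ⅓*(-2/11) = 6 + 2/33 = 200/33)
(71 + A(6, 8))*r(-11) = (71 + 2*8/(-8 + 6))*(200/33) = (71 + 2*8/(-2))*(200/33) = (71 + 2*8*(-½))*(200/33) = (71 - 8)*(200/33) = 63*(200/33) = 4200/11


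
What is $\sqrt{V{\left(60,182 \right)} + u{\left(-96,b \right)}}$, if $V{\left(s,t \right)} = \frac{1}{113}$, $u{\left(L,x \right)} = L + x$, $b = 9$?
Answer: $\frac{i \sqrt{1110790}}{113} \approx 9.3269 i$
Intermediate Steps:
$V{\left(s,t \right)} = \frac{1}{113}$
$\sqrt{V{\left(60,182 \right)} + u{\left(-96,b \right)}} = \sqrt{\frac{1}{113} + \left(-96 + 9\right)} = \sqrt{\frac{1}{113} - 87} = \sqrt{- \frac{9830}{113}} = \frac{i \sqrt{1110790}}{113}$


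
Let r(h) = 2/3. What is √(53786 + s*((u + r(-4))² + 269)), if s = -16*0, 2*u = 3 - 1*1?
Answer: √53786 ≈ 231.92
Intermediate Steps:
r(h) = ⅔ (r(h) = 2*(⅓) = ⅔)
u = 1 (u = (3 - 1*1)/2 = (3 - 1)/2 = (½)*2 = 1)
s = 0
√(53786 + s*((u + r(-4))² + 269)) = √(53786 + 0*((1 + ⅔)² + 269)) = √(53786 + 0*((5/3)² + 269)) = √(53786 + 0*(25/9 + 269)) = √(53786 + 0*(2446/9)) = √(53786 + 0) = √53786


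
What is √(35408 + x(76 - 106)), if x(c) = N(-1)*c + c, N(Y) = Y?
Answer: 4*√2213 ≈ 188.17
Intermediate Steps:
x(c) = 0 (x(c) = -c + c = 0)
√(35408 + x(76 - 106)) = √(35408 + 0) = √35408 = 4*√2213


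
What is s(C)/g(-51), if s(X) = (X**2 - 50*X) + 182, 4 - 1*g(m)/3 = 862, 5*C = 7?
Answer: -259/5850 ≈ -0.044273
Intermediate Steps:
C = 7/5 (C = (1/5)*7 = 7/5 ≈ 1.4000)
g(m) = -2574 (g(m) = 12 - 3*862 = 12 - 2586 = -2574)
s(X) = 182 + X**2 - 50*X
s(C)/g(-51) = (182 + (7/5)**2 - 50*7/5)/(-2574) = (182 + 49/25 - 70)*(-1/2574) = (2849/25)*(-1/2574) = -259/5850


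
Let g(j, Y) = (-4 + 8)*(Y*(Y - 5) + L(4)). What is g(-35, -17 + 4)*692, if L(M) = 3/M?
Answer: 649788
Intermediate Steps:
g(j, Y) = 3 + 4*Y*(-5 + Y) (g(j, Y) = (-4 + 8)*(Y*(Y - 5) + 3/4) = 4*(Y*(-5 + Y) + 3*(1/4)) = 4*(Y*(-5 + Y) + 3/4) = 4*(3/4 + Y*(-5 + Y)) = 3 + 4*Y*(-5 + Y))
g(-35, -17 + 4)*692 = (3 - 20*(-17 + 4) + 4*(-17 + 4)**2)*692 = (3 - 20*(-13) + 4*(-13)**2)*692 = (3 + 260 + 4*169)*692 = (3 + 260 + 676)*692 = 939*692 = 649788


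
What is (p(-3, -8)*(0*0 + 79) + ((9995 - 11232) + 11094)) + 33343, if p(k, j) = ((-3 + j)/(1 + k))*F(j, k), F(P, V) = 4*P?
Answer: 29296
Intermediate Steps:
p(k, j) = 4*j*(-3 + j)/(1 + k) (p(k, j) = ((-3 + j)/(1 + k))*(4*j) = 4*j*(-3 + j)/(1 + k))
(p(-3, -8)*(0*0 + 79) + ((9995 - 11232) + 11094)) + 33343 = ((4*(-8)*(-3 - 8)/(1 - 3))*(0*0 + 79) + ((9995 - 11232) + 11094)) + 33343 = ((4*(-8)*(-11)/(-2))*(0 + 79) + (-1237 + 11094)) + 33343 = ((4*(-8)*(-½)*(-11))*79 + 9857) + 33343 = (-176*79 + 9857) + 33343 = (-13904 + 9857) + 33343 = -4047 + 33343 = 29296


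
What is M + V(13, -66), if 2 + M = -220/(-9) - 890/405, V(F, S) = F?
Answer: 2693/81 ≈ 33.247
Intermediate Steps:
M = 1640/81 (M = -2 + (-220/(-9) - 890/405) = -2 + (-220*(-⅑) - 890*1/405) = -2 + (220/9 - 178/81) = -2 + 1802/81 = 1640/81 ≈ 20.247)
M + V(13, -66) = 1640/81 + 13 = 2693/81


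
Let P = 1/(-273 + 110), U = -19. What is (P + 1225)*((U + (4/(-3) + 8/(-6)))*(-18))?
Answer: 77872860/163 ≈ 4.7775e+5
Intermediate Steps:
P = -1/163 (P = 1/(-163) = -1/163 ≈ -0.0061350)
(P + 1225)*((U + (4/(-3) + 8/(-6)))*(-18)) = (-1/163 + 1225)*((-19 + (4/(-3) + 8/(-6)))*(-18)) = 199674*((-19 + (4*(-⅓) + 8*(-⅙)))*(-18))/163 = 199674*((-19 + (-4/3 - 4/3))*(-18))/163 = 199674*((-19 - 8/3)*(-18))/163 = 199674*(-65/3*(-18))/163 = (199674/163)*390 = 77872860/163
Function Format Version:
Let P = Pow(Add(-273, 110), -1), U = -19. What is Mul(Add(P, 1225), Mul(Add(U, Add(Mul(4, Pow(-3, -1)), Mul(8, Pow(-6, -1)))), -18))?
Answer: Rational(77872860, 163) ≈ 4.7775e+5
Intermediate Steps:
P = Rational(-1, 163) (P = Pow(-163, -1) = Rational(-1, 163) ≈ -0.0061350)
Mul(Add(P, 1225), Mul(Add(U, Add(Mul(4, Pow(-3, -1)), Mul(8, Pow(-6, -1)))), -18)) = Mul(Add(Rational(-1, 163), 1225), Mul(Add(-19, Add(Mul(4, Pow(-3, -1)), Mul(8, Pow(-6, -1)))), -18)) = Mul(Rational(199674, 163), Mul(Add(-19, Add(Mul(4, Rational(-1, 3)), Mul(8, Rational(-1, 6)))), -18)) = Mul(Rational(199674, 163), Mul(Add(-19, Add(Rational(-4, 3), Rational(-4, 3))), -18)) = Mul(Rational(199674, 163), Mul(Add(-19, Rational(-8, 3)), -18)) = Mul(Rational(199674, 163), Mul(Rational(-65, 3), -18)) = Mul(Rational(199674, 163), 390) = Rational(77872860, 163)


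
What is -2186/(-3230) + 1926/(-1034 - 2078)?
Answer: 145463/2512940 ≈ 0.057886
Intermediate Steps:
-2186/(-3230) + 1926/(-1034 - 2078) = -2186*(-1/3230) + 1926/(-3112) = 1093/1615 + 1926*(-1/3112) = 1093/1615 - 963/1556 = 145463/2512940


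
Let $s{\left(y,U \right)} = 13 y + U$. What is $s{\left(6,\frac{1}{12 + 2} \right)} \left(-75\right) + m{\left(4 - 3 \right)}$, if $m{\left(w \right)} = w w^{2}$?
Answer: $- \frac{81961}{14} \approx -5854.4$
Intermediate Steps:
$s{\left(y,U \right)} = U + 13 y$
$m{\left(w \right)} = w^{3}$
$s{\left(6,\frac{1}{12 + 2} \right)} \left(-75\right) + m{\left(4 - 3 \right)} = \left(\frac{1}{12 + 2} + 13 \cdot 6\right) \left(-75\right) + \left(4 - 3\right)^{3} = \left(\frac{1}{14} + 78\right) \left(-75\right) + 1^{3} = \left(\frac{1}{14} + 78\right) \left(-75\right) + 1 = \frac{1093}{14} \left(-75\right) + 1 = - \frac{81975}{14} + 1 = - \frac{81961}{14}$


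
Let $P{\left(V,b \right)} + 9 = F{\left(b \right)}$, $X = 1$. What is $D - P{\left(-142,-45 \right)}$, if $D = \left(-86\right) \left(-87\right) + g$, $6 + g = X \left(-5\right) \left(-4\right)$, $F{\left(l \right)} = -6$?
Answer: $7511$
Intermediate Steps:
$P{\left(V,b \right)} = -15$ ($P{\left(V,b \right)} = -9 - 6 = -15$)
$g = 14$ ($g = -6 + 1 \left(-5\right) \left(-4\right) = -6 - -20 = -6 + 20 = 14$)
$D = 7496$ ($D = \left(-86\right) \left(-87\right) + 14 = 7482 + 14 = 7496$)
$D - P{\left(-142,-45 \right)} = 7496 - -15 = 7496 + 15 = 7511$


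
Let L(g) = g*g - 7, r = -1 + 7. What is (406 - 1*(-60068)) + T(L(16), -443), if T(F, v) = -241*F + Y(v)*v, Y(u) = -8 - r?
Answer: 6667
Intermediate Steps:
r = 6
Y(u) = -14 (Y(u) = -8 - 1*6 = -8 - 6 = -14)
L(g) = -7 + g² (L(g) = g² - 7 = -7 + g²)
T(F, v) = -241*F - 14*v
(406 - 1*(-60068)) + T(L(16), -443) = (406 - 1*(-60068)) + (-241*(-7 + 16²) - 14*(-443)) = (406 + 60068) + (-241*(-7 + 256) + 6202) = 60474 + (-241*249 + 6202) = 60474 + (-60009 + 6202) = 60474 - 53807 = 6667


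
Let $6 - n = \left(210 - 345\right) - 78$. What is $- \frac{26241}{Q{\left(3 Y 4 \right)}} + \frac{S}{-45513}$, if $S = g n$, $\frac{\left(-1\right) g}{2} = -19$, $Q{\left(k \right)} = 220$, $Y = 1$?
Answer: $- \frac{398712491}{3337620} \approx -119.46$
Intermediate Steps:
$g = 38$ ($g = \left(-2\right) \left(-19\right) = 38$)
$n = 219$ ($n = 6 - \left(\left(210 - 345\right) - 78\right) = 6 - \left(-135 - 78\right) = 6 - -213 = 6 + 213 = 219$)
$S = 8322$ ($S = 38 \cdot 219 = 8322$)
$- \frac{26241}{Q{\left(3 Y 4 \right)}} + \frac{S}{-45513} = - \frac{26241}{220} + \frac{8322}{-45513} = \left(-26241\right) \frac{1}{220} + 8322 \left(- \frac{1}{45513}\right) = - \frac{26241}{220} - \frac{2774}{15171} = - \frac{398712491}{3337620}$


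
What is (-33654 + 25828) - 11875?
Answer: -19701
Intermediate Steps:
(-33654 + 25828) - 11875 = -7826 - 11875 = -19701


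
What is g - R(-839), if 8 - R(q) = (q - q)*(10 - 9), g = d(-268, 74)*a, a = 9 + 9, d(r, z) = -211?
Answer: -3806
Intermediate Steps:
a = 18
g = -3798 (g = -211*18 = -3798)
R(q) = 8 (R(q) = 8 - (q - q)*(10 - 9) = 8 - 0 = 8 - 1*0 = 8 + 0 = 8)
g - R(-839) = -3798 - 1*8 = -3798 - 8 = -3806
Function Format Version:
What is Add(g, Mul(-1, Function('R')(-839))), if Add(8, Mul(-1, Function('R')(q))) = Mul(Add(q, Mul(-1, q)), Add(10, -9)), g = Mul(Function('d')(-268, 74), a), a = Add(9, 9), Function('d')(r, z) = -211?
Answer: -3806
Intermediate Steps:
a = 18
g = -3798 (g = Mul(-211, 18) = -3798)
Function('R')(q) = 8 (Function('R')(q) = Add(8, Mul(-1, Mul(Add(q, Mul(-1, q)), Add(10, -9)))) = Add(8, Mul(-1, Mul(0, 1))) = Add(8, Mul(-1, 0)) = Add(8, 0) = 8)
Add(g, Mul(-1, Function('R')(-839))) = Add(-3798, Mul(-1, 8)) = Add(-3798, -8) = -3806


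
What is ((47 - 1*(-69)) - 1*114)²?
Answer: 4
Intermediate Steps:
((47 - 1*(-69)) - 1*114)² = ((47 + 69) - 114)² = (116 - 114)² = 2² = 4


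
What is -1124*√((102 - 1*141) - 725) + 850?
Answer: 850 - 2248*I*√191 ≈ 850.0 - 31068.0*I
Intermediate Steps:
-1124*√((102 - 1*141) - 725) + 850 = -1124*√((102 - 141) - 725) + 850 = -1124*√(-39 - 725) + 850 = -2248*I*√191 + 850 = 850 - 2248*I*√191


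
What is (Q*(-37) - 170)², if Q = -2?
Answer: 9216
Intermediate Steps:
(Q*(-37) - 170)² = (-2*(-37) - 170)² = (74 - 170)² = (-96)² = 9216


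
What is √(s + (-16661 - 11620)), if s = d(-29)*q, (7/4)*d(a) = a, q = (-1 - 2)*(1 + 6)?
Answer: I*√27933 ≈ 167.13*I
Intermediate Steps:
q = -21 (q = -3*7 = -21)
d(a) = 4*a/7
s = 348 (s = ((4/7)*(-29))*(-21) = -116/7*(-21) = 348)
√(s + (-16661 - 11620)) = √(348 + (-16661 - 11620)) = √(348 - 28281) = √(-27933) = I*√27933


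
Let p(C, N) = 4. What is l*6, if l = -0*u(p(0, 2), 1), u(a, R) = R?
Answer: 0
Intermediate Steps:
l = 0 (l = -0 = -4*0 = 0)
l*6 = 0*6 = 0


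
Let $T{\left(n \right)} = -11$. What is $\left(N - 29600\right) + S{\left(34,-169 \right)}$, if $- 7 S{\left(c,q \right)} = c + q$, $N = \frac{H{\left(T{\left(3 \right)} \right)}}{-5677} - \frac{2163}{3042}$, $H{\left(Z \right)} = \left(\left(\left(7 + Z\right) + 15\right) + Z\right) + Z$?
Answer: $- \frac{170284812973}{5756478} \approx -29581.0$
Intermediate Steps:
$H{\left(Z \right)} = 22 + 3 Z$ ($H{\left(Z \right)} = \left(\left(22 + Z\right) + Z\right) + Z = \left(22 + 2 Z\right) + Z = 22 + 3 Z$)
$N = - \frac{4081963}{5756478}$ ($N = \frac{22 + 3 \left(-11\right)}{-5677} - \frac{2163}{3042} = \left(22 - 33\right) \left(- \frac{1}{5677}\right) - \frac{721}{1014} = \left(-11\right) \left(- \frac{1}{5677}\right) - \frac{721}{1014} = \frac{11}{5677} - \frac{721}{1014} = - \frac{4081963}{5756478} \approx -0.70911$)
$S{\left(c,q \right)} = - \frac{c}{7} - \frac{q}{7}$ ($S{\left(c,q \right)} = - \frac{c + q}{7} = - \frac{c}{7} - \frac{q}{7}$)
$\left(N - 29600\right) + S{\left(34,-169 \right)} = \left(- \frac{4081963}{5756478} - 29600\right) - - \frac{135}{7} = - \frac{170395830763}{5756478} + \left(- \frac{34}{7} + \frac{169}{7}\right) = - \frac{170395830763}{5756478} + \frac{135}{7} = - \frac{170284812973}{5756478}$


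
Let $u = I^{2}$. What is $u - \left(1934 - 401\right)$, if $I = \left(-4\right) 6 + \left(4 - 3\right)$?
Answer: $-1004$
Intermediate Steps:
$I = -23$ ($I = -24 + \left(4 - 3\right) = -24 + 1 = -23$)
$u = 529$ ($u = \left(-23\right)^{2} = 529$)
$u - \left(1934 - 401\right) = 529 - \left(1934 - 401\right) = 529 - 1533 = -1004$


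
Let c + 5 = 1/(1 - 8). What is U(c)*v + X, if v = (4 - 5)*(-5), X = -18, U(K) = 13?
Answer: 47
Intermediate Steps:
c = -36/7 (c = -5 + 1/(1 - 8) = -5 + 1/(-7) = -5 - 1/7 = -36/7 ≈ -5.1429)
v = 5 (v = -1*(-5) = 5)
U(c)*v + X = 13*5 - 18 = 65 - 18 = 47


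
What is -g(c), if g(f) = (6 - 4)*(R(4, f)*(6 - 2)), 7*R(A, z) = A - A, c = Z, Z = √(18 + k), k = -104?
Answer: 0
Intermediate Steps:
Z = I*√86 (Z = √(18 - 104) = √(-86) = I*√86 ≈ 9.2736*I)
c = I*√86 ≈ 9.2736*I
R(A, z) = 0 (R(A, z) = (A - A)/7 = (⅐)*0 = 0)
g(f) = 0 (g(f) = (6 - 4)*(0*(6 - 2)) = 2*(0*4) = 2*0 = 0)
-g(c) = -1*0 = 0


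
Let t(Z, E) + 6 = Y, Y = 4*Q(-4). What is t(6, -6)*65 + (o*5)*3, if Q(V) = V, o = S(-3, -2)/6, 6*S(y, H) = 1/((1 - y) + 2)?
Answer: -102955/72 ≈ -1429.9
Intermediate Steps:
S(y, H) = 1/(6*(3 - y)) (S(y, H) = 1/(6*((1 - y) + 2)) = 1/(6*(3 - y)))
o = 1/216 (o = -1/(-18 + 6*(-3))/6 = -1/(-18 - 18)*(⅙) = -1/(-36)*(⅙) = -1*(-1/36)*(⅙) = (1/36)*(⅙) = 1/216 ≈ 0.0046296)
Y = -16 (Y = 4*(-4) = -16)
t(Z, E) = -22 (t(Z, E) = -6 - 16 = -22)
t(6, -6)*65 + (o*5)*3 = -22*65 + ((1/216)*5)*3 = -1430 + (5/216)*3 = -1430 + 5/72 = -102955/72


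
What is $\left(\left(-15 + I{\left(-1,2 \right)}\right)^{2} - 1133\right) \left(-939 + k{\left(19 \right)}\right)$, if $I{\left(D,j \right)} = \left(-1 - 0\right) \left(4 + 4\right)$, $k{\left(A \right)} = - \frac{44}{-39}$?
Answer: $\frac{22092508}{39} \approx 5.6648 \cdot 10^{5}$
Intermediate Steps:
$k{\left(A \right)} = \frac{44}{39}$ ($k{\left(A \right)} = \left(-44\right) \left(- \frac{1}{39}\right) = \frac{44}{39}$)
$I{\left(D,j \right)} = -8$ ($I{\left(D,j \right)} = \left(-1 + 0\right) 8 = \left(-1\right) 8 = -8$)
$\left(\left(-15 + I{\left(-1,2 \right)}\right)^{2} - 1133\right) \left(-939 + k{\left(19 \right)}\right) = \left(\left(-15 - 8\right)^{2} - 1133\right) \left(-939 + \frac{44}{39}\right) = \left(\left(-23\right)^{2} - 1133\right) \left(- \frac{36577}{39}\right) = \left(529 - 1133\right) \left(- \frac{36577}{39}\right) = \left(-604\right) \left(- \frac{36577}{39}\right) = \frac{22092508}{39}$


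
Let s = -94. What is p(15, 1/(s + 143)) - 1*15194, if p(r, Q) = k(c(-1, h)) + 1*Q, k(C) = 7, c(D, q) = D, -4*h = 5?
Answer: -744162/49 ≈ -15187.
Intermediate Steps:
h = -5/4 (h = -1/4*5 = -5/4 ≈ -1.2500)
p(r, Q) = 7 + Q (p(r, Q) = 7 + 1*Q = 7 + Q)
p(15, 1/(s + 143)) - 1*15194 = (7 + 1/(-94 + 143)) - 1*15194 = (7 + 1/49) - 15194 = 344/49 - 15194 = -744162/49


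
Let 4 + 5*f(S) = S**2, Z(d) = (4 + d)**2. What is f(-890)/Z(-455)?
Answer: 792096/1017005 ≈ 0.77885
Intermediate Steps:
f(S) = -4/5 + S**2/5
f(-890)/Z(-455) = (-4/5 + (1/5)*(-890)**2)/((4 - 455)**2) = (-4/5 + (1/5)*792100)/((-451)**2) = (-4/5 + 158420)/203401 = (792096/5)*(1/203401) = 792096/1017005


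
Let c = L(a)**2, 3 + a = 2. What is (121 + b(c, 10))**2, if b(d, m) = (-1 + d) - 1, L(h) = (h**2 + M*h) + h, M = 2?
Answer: 15129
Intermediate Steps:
a = -1 (a = -3 + 2 = -1)
L(h) = h**2 + 3*h (L(h) = (h**2 + 2*h) + h = h**2 + 3*h)
c = 4 (c = (-(3 - 1))**2 = (-1*2)**2 = (-2)**2 = 4)
b(d, m) = -2 + d
(121 + b(c, 10))**2 = (121 + (-2 + 4))**2 = (121 + 2)**2 = 123**2 = 15129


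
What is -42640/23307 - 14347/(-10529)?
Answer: -114571031/245399403 ≈ -0.46688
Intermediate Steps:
-42640/23307 - 14347/(-10529) = -42640*1/23307 - 14347*(-1/10529) = -42640/23307 + 14347/10529 = -114571031/245399403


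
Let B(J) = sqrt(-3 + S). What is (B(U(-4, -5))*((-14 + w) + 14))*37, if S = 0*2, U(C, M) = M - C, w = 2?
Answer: 74*I*sqrt(3) ≈ 128.17*I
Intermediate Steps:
S = 0
B(J) = I*sqrt(3) (B(J) = sqrt(-3 + 0) = sqrt(-3) = I*sqrt(3))
(B(U(-4, -5))*((-14 + w) + 14))*37 = ((I*sqrt(3))*((-14 + 2) + 14))*37 = ((I*sqrt(3))*(-12 + 14))*37 = ((I*sqrt(3))*2)*37 = (2*I*sqrt(3))*37 = 74*I*sqrt(3)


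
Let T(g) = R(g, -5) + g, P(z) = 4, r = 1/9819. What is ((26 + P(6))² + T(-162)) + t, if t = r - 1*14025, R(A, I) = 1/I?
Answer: -652335079/49095 ≈ -13287.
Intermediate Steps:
r = 1/9819 ≈ 0.00010184
T(g) = -⅕ + g (T(g) = 1/(-5) + g = -⅕ + g)
t = -137711474/9819 (t = 1/9819 - 1*14025 = 1/9819 - 14025 = -137711474/9819 ≈ -14025.)
((26 + P(6))² + T(-162)) + t = ((26 + 4)² + (-⅕ - 162)) - 137711474/9819 = (30² - 811/5) - 137711474/9819 = (900 - 811/5) - 137711474/9819 = 3689/5 - 137711474/9819 = -652335079/49095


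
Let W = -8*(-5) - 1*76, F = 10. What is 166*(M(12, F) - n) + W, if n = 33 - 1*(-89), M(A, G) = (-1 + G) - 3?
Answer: -19292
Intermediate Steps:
M(A, G) = -4 + G
W = -36 (W = 40 - 76 = -36)
n = 122 (n = 33 + 89 = 122)
166*(M(12, F) - n) + W = 166*((-4 + 10) - 1*122) - 36 = 166*(6 - 122) - 36 = 166*(-116) - 36 = -19256 - 36 = -19292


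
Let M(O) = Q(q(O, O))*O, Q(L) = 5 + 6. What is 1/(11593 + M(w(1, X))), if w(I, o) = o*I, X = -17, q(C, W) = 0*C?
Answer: 1/11406 ≈ 8.7673e-5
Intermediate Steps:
q(C, W) = 0
w(I, o) = I*o
Q(L) = 11
M(O) = 11*O
1/(11593 + M(w(1, X))) = 1/(11593 + 11*(1*(-17))) = 1/(11593 + 11*(-17)) = 1/(11593 - 187) = 1/11406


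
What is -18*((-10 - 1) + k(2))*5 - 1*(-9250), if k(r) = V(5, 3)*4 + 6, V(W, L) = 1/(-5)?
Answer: 9772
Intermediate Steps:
V(W, L) = -⅕
k(r) = 26/5 (k(r) = -⅕*4 + 6 = -⅘ + 6 = 26/5)
-18*((-10 - 1) + k(2))*5 - 1*(-9250) = -18*((-10 - 1) + 26/5)*5 - 1*(-9250) = -18*(-11 + 26/5)*5 + 9250 = -18*(-29/5)*5 + 9250 = (522/5)*5 + 9250 = 522 + 9250 = 9772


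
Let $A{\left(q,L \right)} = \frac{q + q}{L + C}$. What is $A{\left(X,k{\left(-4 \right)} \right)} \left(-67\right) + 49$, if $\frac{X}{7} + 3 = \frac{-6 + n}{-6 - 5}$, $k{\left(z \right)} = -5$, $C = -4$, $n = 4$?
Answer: $- \frac{24227}{99} \approx -244.72$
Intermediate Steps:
$X = - \frac{217}{11}$ ($X = -21 + 7 \frac{-6 + 4}{-6 - 5} = -21 + 7 \left(- \frac{2}{-11}\right) = -21 + 7 \left(\left(-2\right) \left(- \frac{1}{11}\right)\right) = -21 + 7 \cdot \frac{2}{11} = -21 + \frac{14}{11} = - \frac{217}{11} \approx -19.727$)
$A{\left(q,L \right)} = \frac{2 q}{-4 + L}$ ($A{\left(q,L \right)} = \frac{q + q}{L - 4} = \frac{2 q}{-4 + L}$)
$A{\left(X,k{\left(-4 \right)} \right)} \left(-67\right) + 49 = 2 \left(- \frac{217}{11}\right) \frac{1}{-4 - 5} \left(-67\right) + 49 = 2 \left(- \frac{217}{11}\right) \frac{1}{-9} \left(-67\right) + 49 = 2 \left(- \frac{217}{11}\right) \left(- \frac{1}{9}\right) \left(-67\right) + 49 = \frac{434}{99} \left(-67\right) + 49 = - \frac{29078}{99} + 49 = - \frac{24227}{99}$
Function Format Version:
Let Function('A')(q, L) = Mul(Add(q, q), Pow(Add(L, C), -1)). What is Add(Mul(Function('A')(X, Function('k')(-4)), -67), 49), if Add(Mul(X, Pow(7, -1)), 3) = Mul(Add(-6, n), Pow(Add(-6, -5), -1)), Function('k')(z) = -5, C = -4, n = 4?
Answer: Rational(-24227, 99) ≈ -244.72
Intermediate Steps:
X = Rational(-217, 11) (X = Add(-21, Mul(7, Mul(Add(-6, 4), Pow(Add(-6, -5), -1)))) = Add(-21, Mul(7, Mul(-2, Pow(-11, -1)))) = Add(-21, Mul(7, Mul(-2, Rational(-1, 11)))) = Add(-21, Mul(7, Rational(2, 11))) = Add(-21, Rational(14, 11)) = Rational(-217, 11) ≈ -19.727)
Function('A')(q, L) = Mul(2, q, Pow(Add(-4, L), -1)) (Function('A')(q, L) = Mul(Add(q, q), Pow(Add(L, -4), -1)) = Mul(Mul(2, q), Pow(Add(-4, L), -1)) = Mul(2, q, Pow(Add(-4, L), -1)))
Add(Mul(Function('A')(X, Function('k')(-4)), -67), 49) = Add(Mul(Mul(2, Rational(-217, 11), Pow(Add(-4, -5), -1)), -67), 49) = Add(Mul(Mul(2, Rational(-217, 11), Pow(-9, -1)), -67), 49) = Add(Mul(Mul(2, Rational(-217, 11), Rational(-1, 9)), -67), 49) = Add(Mul(Rational(434, 99), -67), 49) = Add(Rational(-29078, 99), 49) = Rational(-24227, 99)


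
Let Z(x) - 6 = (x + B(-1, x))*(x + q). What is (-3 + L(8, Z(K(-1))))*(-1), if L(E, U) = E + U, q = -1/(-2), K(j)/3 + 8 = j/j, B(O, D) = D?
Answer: -872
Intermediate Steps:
K(j) = -21 (K(j) = -24 + 3*(j/j) = -24 + 3*1 = -24 + 3 = -21)
q = 1/2 (q = -1*(-1/2) = 1/2 ≈ 0.50000)
Z(x) = 6 + 2*x*(1/2 + x) (Z(x) = 6 + (x + x)*(x + 1/2) = 6 + (2*x)*(1/2 + x) = 6 + 2*x*(1/2 + x))
(-3 + L(8, Z(K(-1))))*(-1) = (-3 + (8 + (6 - 21 + 2*(-21)**2)))*(-1) = (-3 + (8 + (6 - 21 + 2*441)))*(-1) = (-3 + (8 + (6 - 21 + 882)))*(-1) = (-3 + (8 + 867))*(-1) = (-3 + 875)*(-1) = 872*(-1) = -872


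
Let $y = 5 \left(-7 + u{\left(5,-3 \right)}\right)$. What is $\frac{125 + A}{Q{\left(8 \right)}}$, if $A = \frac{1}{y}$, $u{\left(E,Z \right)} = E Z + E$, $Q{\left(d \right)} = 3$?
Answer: $\frac{10624}{255} \approx 41.663$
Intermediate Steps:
$u{\left(E,Z \right)} = E + E Z$
$y = -85$ ($y = 5 \left(-7 + 5 \left(1 - 3\right)\right) = 5 \left(-7 + 5 \left(-2\right)\right) = 5 \left(-7 - 10\right) = 5 \left(-17\right) = -85$)
$A = - \frac{1}{85}$ ($A = \frac{1}{-85} = - \frac{1}{85} \approx -0.011765$)
$\frac{125 + A}{Q{\left(8 \right)}} = \frac{125 - \frac{1}{85}}{3} = \frac{10624}{85} \cdot \frac{1}{3} = \frac{10624}{255}$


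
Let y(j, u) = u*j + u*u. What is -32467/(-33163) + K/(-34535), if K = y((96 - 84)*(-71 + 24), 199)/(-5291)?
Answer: 7017885862/7171241099 ≈ 0.97861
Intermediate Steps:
y(j, u) = u**2 + j*u (y(j, u) = j*u + u**2 = u**2 + j*u)
K = 72635/5291 (K = (199*((96 - 84)*(-71 + 24) + 199))/(-5291) = (199*(12*(-47) + 199))*(-1/5291) = (199*(-564 + 199))*(-1/5291) = (199*(-365))*(-1/5291) = -72635*(-1/5291) = 72635/5291 ≈ 13.728)
-32467/(-33163) + K/(-34535) = -32467/(-33163) + (72635/5291)/(-34535) = -32467*(-1/33163) + (72635/5291)*(-1/34535) = 32467/33163 - 14527/36544937 = 7017885862/7171241099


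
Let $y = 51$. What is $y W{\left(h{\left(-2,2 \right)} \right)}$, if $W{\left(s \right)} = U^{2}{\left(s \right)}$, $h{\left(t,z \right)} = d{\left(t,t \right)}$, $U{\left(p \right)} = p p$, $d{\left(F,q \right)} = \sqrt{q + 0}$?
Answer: $204$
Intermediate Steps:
$d{\left(F,q \right)} = \sqrt{q}$
$U{\left(p \right)} = p^{2}$
$h{\left(t,z \right)} = \sqrt{t}$
$W{\left(s \right)} = s^{4}$ ($W{\left(s \right)} = \left(s^{2}\right)^{2} = s^{4}$)
$y W{\left(h{\left(-2,2 \right)} \right)} = 51 \left(\sqrt{-2}\right)^{4} = 51 \left(i \sqrt{2}\right)^{4} = 51 \cdot 4 = 204$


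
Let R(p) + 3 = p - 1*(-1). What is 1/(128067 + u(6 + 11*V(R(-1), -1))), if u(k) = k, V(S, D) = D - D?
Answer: 1/128073 ≈ 7.8080e-6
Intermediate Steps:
R(p) = -2 + p (R(p) = -3 + (p - 1*(-1)) = -3 + (p + 1) = -3 + (1 + p) = -2 + p)
V(S, D) = 0
1/(128067 + u(6 + 11*V(R(-1), -1))) = 1/(128067 + (6 + 11*0)) = 1/(128067 + (6 + 0)) = 1/(128067 + 6) = 1/128073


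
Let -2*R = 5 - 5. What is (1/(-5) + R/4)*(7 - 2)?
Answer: -1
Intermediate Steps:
R = 0 (R = -(5 - 5)/2 = -½*0 = 0)
(1/(-5) + R/4)*(7 - 2) = (1/(-5) + 0/4)*(7 - 2) = (1*(-⅕) + 0*(¼))*5 = (-⅕ + 0)*5 = -⅕*5 = -1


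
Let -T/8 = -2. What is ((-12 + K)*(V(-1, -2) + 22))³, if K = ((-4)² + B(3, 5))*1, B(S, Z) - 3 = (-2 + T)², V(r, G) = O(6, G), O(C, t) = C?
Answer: 183637853504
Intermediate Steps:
T = 16 (T = -8*(-2) = 16)
V(r, G) = 6
B(S, Z) = 199 (B(S, Z) = 3 + (-2 + 16)² = 3 + 14² = 3 + 196 = 199)
K = 215 (K = ((-4)² + 199)*1 = (16 + 199)*1 = 215*1 = 215)
((-12 + K)*(V(-1, -2) + 22))³ = ((-12 + 215)*(6 + 22))³ = (203*28)³ = 5684³ = 183637853504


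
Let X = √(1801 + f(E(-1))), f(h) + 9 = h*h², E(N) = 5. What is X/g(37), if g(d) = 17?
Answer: 3*√213/17 ≈ 2.5755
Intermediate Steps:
f(h) = -9 + h³ (f(h) = -9 + h*h² = -9 + h³)
X = 3*√213 (X = √(1801 + (-9 + 5³)) = √(1801 + (-9 + 125)) = √(1801 + 116) = √1917 = 3*√213 ≈ 43.784)
X/g(37) = (3*√213)/17 = (3*√213)*(1/17) = 3*√213/17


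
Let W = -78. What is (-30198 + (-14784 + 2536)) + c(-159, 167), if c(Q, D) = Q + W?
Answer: -42683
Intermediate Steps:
c(Q, D) = -78 + Q (c(Q, D) = Q - 78 = -78 + Q)
(-30198 + (-14784 + 2536)) + c(-159, 167) = (-30198 + (-14784 + 2536)) + (-78 - 159) = (-30198 - 12248) - 237 = -42446 - 237 = -42683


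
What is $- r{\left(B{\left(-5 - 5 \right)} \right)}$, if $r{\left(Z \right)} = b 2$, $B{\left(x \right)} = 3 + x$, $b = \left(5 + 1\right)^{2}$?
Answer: $-72$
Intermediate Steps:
$b = 36$ ($b = 6^{2} = 36$)
$r{\left(Z \right)} = 72$ ($r{\left(Z \right)} = 36 \cdot 2 = 72$)
$- r{\left(B{\left(-5 - 5 \right)} \right)} = \left(-1\right) 72 = -72$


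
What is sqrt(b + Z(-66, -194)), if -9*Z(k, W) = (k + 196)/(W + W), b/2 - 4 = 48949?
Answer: sqrt(33163124554)/582 ≈ 312.90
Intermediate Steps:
b = 97906 (b = 8 + 2*48949 = 8 + 97898 = 97906)
Z(k, W) = -(196 + k)/(18*W) (Z(k, W) = -(k + 196)/(9*(W + W)) = -(196 + k)/(9*(2*W)) = -(196 + k)*1/(2*W)/9 = -(196 + k)/(18*W))
sqrt(b + Z(-66, -194)) = sqrt(97906 + (1/18)*(-196 - 1*(-66))/(-194)) = sqrt(97906 + (1/18)*(-1/194)*(-196 + 66)) = sqrt(97906 + (1/18)*(-1/194)*(-130)) = sqrt(97906 + 65/1746) = sqrt(170943941/1746) = sqrt(33163124554)/582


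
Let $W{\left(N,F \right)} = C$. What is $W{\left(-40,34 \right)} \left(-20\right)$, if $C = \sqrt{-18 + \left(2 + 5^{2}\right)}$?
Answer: $-60$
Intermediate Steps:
$C = 3$ ($C = \sqrt{-18 + \left(2 + 25\right)} = \sqrt{-18 + 27} = \sqrt{9} = 3$)
$W{\left(N,F \right)} = 3$
$W{\left(-40,34 \right)} \left(-20\right) = 3 \left(-20\right) = -60$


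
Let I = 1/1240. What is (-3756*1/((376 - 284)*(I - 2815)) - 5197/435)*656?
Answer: -91124586619888/11641147665 ≈ -7827.8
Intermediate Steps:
I = 1/1240 ≈ 0.00080645
(-3756*1/((376 - 284)*(I - 2815)) - 5197/435)*656 = (-3756*1/((376 - 284)*(1/1240 - 2815)) - 5197/435)*656 = (-3756/(92*(-3490599/1240)) - 5197*1/435)*656 = (-3756/(-80283777/310) - 5197/435)*656 = (-3756*(-310/80283777) - 5197/435)*656 = (388120/26761259 - 5197/435)*656 = -138909430823/11641147665*656 = -91124586619888/11641147665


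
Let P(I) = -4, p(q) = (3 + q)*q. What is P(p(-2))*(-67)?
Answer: 268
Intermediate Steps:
p(q) = q*(3 + q)
P(p(-2))*(-67) = -4*(-67) = 268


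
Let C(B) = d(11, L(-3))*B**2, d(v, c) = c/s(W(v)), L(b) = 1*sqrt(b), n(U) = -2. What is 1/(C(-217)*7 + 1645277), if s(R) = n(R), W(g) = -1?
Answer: 6581108/11153699593303 + 659246*I*sqrt(3)/11153699593303 ≈ 5.9004e-7 + 1.0237e-7*I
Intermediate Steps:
s(R) = -2
L(b) = sqrt(b)
d(v, c) = -c/2 (d(v, c) = c/(-2) = c*(-1/2) = -c/2)
C(B) = -I*sqrt(3)*B**2/2 (C(B) = (-I*sqrt(3)/2)*B**2 = -I*sqrt(3)*B**2/2)
1/(C(-217)*7 + 1645277) = 1/(-1/2*I*sqrt(3)*(-217)**2*7 + 1645277) = 1/(-1/2*I*sqrt(3)*47089*7 + 1645277) = 1/(-47089*I*sqrt(3)/2*7 + 1645277) = 1/(-329623*I*sqrt(3)/2 + 1645277) = 1/(1645277 - 329623*I*sqrt(3)/2)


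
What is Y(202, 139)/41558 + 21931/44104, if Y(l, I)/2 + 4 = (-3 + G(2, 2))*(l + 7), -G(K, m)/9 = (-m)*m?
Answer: 759713121/916437016 ≈ 0.82899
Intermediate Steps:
G(K, m) = 9*m**2 (G(K, m) = -9*(-m)*m = -(-9)*m**2 = 9*m**2)
Y(l, I) = 454 + 66*l (Y(l, I) = -8 + 2*((-3 + 9*2**2)*(l + 7)) = -8 + 2*((-3 + 9*4)*(7 + l)) = -8 + 2*((-3 + 36)*(7 + l)) = -8 + 2*(33*(7 + l)) = -8 + 2*(231 + 33*l) = -8 + (462 + 66*l) = 454 + 66*l)
Y(202, 139)/41558 + 21931/44104 = (454 + 66*202)/41558 + 21931/44104 = (454 + 13332)*(1/41558) + 21931*(1/44104) = 13786*(1/41558) + 21931/44104 = 6893/20779 + 21931/44104 = 759713121/916437016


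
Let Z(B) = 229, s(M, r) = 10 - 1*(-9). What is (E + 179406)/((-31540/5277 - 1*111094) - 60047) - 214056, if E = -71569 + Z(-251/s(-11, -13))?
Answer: -27617666001102/129020371 ≈ -2.1406e+5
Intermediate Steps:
s(M, r) = 19 (s(M, r) = 10 + 9 = 19)
E = -71340 (E = -71569 + 229 = -71340)
(E + 179406)/((-31540/5277 - 1*111094) - 60047) - 214056 = (-71340 + 179406)/((-31540/5277 - 1*111094) - 60047) - 214056 = 108066/((-31540*1/5277 - 111094) - 60047) - 214056 = 108066/((-31540/5277 - 111094) - 60047) - 214056 = 108066/(-586274578/5277 - 60047) - 214056 = 108066/(-903142597/5277) - 214056 = 108066*(-5277/903142597) - 214056 = -81466326/129020371 - 214056 = -27617666001102/129020371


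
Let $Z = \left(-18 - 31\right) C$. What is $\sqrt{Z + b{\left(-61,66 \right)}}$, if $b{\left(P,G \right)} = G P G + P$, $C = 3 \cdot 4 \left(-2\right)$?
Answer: $i \sqrt{264601} \approx 514.39 i$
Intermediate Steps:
$C = -24$ ($C = 12 \left(-2\right) = -24$)
$b{\left(P,G \right)} = P + P G^{2}$ ($b{\left(P,G \right)} = P G^{2} + P = P + P G^{2}$)
$Z = 1176$ ($Z = \left(-18 - 31\right) \left(-24\right) = \left(-49\right) \left(-24\right) = 1176$)
$\sqrt{Z + b{\left(-61,66 \right)}} = \sqrt{1176 - 61 \left(1 + 66^{2}\right)} = \sqrt{1176 - 61 \left(1 + 4356\right)} = \sqrt{1176 - 265777} = \sqrt{-264601} = i \sqrt{264601}$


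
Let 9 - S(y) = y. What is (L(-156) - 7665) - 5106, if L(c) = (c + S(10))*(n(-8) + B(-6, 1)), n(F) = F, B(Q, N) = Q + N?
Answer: -10730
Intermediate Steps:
B(Q, N) = N + Q
S(y) = 9 - y
L(c) = 13 - 13*c (L(c) = (c + (9 - 1*10))*(-8 + (1 - 6)) = (c + (9 - 10))*(-8 - 5) = (c - 1)*(-13) = (-1 + c)*(-13) = 13 - 13*c)
(L(-156) - 7665) - 5106 = ((13 - 13*(-156)) - 7665) - 5106 = ((13 + 2028) - 7665) - 5106 = (2041 - 7665) - 5106 = -5624 - 5106 = -10730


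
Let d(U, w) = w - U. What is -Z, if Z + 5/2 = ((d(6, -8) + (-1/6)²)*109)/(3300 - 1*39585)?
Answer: 3210823/1306260 ≈ 2.4580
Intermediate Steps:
Z = -3210823/1306260 (Z = -5/2 + (((-8 - 1*6) + (-1/6)²)*109)/(3300 - 1*39585) = -5/2 + (((-8 - 6) + (-1*⅙)²)*109)/(3300 - 39585) = -5/2 + ((-14 + (-⅙)²)*109)/(-36285) = -5/2 + ((-14 + 1/36)*109)*(-1/36285) = -5/2 - 503/36*109*(-1/36285) = -5/2 - 54827/36*(-1/36285) = -5/2 + 54827/1306260 = -3210823/1306260 ≈ -2.4580)
-Z = -1*(-3210823/1306260) = 3210823/1306260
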